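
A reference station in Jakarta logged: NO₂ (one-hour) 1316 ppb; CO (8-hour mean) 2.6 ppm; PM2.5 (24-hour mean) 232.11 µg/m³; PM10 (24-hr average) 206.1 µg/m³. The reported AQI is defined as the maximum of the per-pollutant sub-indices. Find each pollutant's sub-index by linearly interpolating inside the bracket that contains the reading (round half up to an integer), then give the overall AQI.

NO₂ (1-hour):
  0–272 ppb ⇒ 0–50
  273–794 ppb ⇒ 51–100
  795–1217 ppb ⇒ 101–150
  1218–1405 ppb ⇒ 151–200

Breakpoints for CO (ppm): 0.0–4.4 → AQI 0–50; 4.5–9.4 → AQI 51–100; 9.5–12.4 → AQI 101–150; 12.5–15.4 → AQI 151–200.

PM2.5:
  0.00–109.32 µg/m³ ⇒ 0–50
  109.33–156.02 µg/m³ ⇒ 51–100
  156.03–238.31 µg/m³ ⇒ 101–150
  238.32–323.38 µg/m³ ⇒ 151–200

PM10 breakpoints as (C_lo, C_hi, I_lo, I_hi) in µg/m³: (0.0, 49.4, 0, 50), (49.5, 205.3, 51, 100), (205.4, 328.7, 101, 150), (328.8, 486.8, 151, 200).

177

NO₂: 1316 lies in 1218–1405, so I_lo=151, I_hi=200, C_lo=1218, C_hi=1405.
(200−151)/(1405−1218) × (1316−1218) + 151 = 49/187 × 98 + 151 ≈ 176.68 → 177.
CO: row 0.0–4.4 (AQI 0–50). (50−0)·(2.6−0.0)/(4.4−0.0) + 0 = 50·2.6/4.4 + 0 ≈ 29.55 → 30.
PM2.5: 232.11 ∈ [156.03, 238.31] ↔ index [101, 150].
101 + (232.11−156.03)·(150−101)/(238.31−156.03) = 101 + 76.08·49/82.28 ≈ 146.31, so AQI = 146.
PM10: 206.1 lies in 205.4–328.7, so I_lo=101, I_hi=150, C_lo=205.4, C_hi=328.7.
(150−101)/(328.7−205.4) × (206.1−205.4) + 101 = 49/123.3 × 0.7 + 101 ≈ 101.28 → 101.
Sub-indices: NO₂→177, CO→30, PM2.5→146, PM10→101. Overall AQI = max = 177; dominant pollutant is NO₂.
AQI 177: Unhealthy.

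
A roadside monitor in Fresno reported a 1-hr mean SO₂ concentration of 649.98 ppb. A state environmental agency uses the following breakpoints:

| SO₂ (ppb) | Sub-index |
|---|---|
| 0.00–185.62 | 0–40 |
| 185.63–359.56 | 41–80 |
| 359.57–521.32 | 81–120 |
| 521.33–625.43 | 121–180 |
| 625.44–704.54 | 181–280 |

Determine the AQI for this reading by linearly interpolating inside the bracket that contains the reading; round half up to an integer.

212

SO₂: 649.98 lies in 625.44–704.54, so I_lo=181, I_hi=280, C_lo=625.44, C_hi=704.54.
(280−181)/(704.54−625.44) × (649.98−625.44) + 181 = 99/79.10 × 24.54 + 181 ≈ 211.71 → 212.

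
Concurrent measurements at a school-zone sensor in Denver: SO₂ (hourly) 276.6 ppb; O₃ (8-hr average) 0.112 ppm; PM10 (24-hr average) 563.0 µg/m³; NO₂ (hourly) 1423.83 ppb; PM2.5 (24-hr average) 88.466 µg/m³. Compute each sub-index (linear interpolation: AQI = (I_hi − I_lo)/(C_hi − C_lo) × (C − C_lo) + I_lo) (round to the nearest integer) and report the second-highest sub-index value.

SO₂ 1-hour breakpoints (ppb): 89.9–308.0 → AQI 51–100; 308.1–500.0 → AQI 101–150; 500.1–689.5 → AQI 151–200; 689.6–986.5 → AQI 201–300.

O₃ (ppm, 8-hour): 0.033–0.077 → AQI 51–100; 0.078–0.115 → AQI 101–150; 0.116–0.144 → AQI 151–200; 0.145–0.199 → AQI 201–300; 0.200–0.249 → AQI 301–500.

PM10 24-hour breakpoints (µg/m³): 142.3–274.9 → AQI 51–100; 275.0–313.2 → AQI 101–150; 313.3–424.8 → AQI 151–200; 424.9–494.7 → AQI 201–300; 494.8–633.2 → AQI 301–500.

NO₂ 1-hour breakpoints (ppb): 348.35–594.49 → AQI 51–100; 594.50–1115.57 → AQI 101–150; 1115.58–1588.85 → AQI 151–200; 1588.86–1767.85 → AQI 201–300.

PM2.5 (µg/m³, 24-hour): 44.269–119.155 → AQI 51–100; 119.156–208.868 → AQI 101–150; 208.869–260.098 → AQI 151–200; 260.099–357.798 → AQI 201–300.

183

SO₂: 276.6 ∈ [89.9, 308.0] ↔ index [51, 100].
51 + (276.6−89.9)·(100−51)/(308.0−89.9) = 51 + 186.7·49/218.1 ≈ 92.95, so AQI = 93.
O₃: 0.112 lies in 0.078–0.115, so I_lo=101, I_hi=150, C_lo=0.078, C_hi=0.115.
(150−101)/(0.115−0.078) × (0.112−0.078) + 101 = 49/0.037 × 0.034 + 101 ≈ 146.03 → 146.
PM10: 563.0 ∈ [494.8, 633.2] ↔ index [301, 500].
301 + (563.0−494.8)·(500−301)/(633.2−494.8) = 301 + 68.2·199/138.4 ≈ 399.06, so AQI = 399.
NO₂: 1423.83 lies in 1115.58–1588.85, so I_lo=151, I_hi=200, C_lo=1115.58, C_hi=1588.85.
(200−151)/(1588.85−1115.58) × (1423.83−1115.58) + 151 = 49/473.27 × 308.25 + 151 ≈ 182.91 → 183.
PM2.5 88.466: bracket 44.269–119.155 → index 51–100; slope 49/74.886, offset 44.197.
AQI = 51 + 49/74.886·44.197 ≈ 79.92 ⇒ 80.
Sub-indices: SO₂→93, O₃→146, PM10→399, NO₂→183, PM2.5→80. Ranked high→low: 399, 183, 146, 93, 80. Second-highest sub-index = 183.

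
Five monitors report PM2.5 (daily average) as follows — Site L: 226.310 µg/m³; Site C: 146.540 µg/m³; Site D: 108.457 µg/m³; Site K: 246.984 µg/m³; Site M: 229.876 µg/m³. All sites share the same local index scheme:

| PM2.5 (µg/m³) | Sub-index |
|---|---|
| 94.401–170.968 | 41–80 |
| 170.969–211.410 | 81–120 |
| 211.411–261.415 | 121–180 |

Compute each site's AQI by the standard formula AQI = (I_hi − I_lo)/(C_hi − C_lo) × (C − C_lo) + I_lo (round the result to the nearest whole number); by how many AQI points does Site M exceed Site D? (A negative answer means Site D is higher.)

Site L: row 211.411–261.415 (AQI 121–180). (180−121)·(226.310−211.411)/(261.415−211.411) + 121 = 59·14.899/50.004 + 121 ≈ 138.58 → 139.
Site C 146.540: bracket 94.401–170.968 → index 41–80; slope 39/76.567, offset 52.139.
AQI = 41 + 39/76.567·52.139 ≈ 67.56 ⇒ 68.
Site D: row 94.401–170.968 (AQI 41–80). (80−41)·(108.457−94.401)/(170.968−94.401) + 41 = 39·14.056/76.567 + 41 ≈ 48.16 → 48.
Site K: 246.984 ∈ [211.411, 261.415] ↔ index [121, 180].
121 + (246.984−211.411)·(180−121)/(261.415−211.411) = 121 + 35.573·59/50.004 ≈ 162.97, so AQI = 163.
Site M: row 211.411–261.415 (AQI 121–180). (180−121)·(229.876−211.411)/(261.415−211.411) + 121 = 59·18.465/50.004 + 121 ≈ 142.79 → 143.
AQIs: Site L=139, Site C=68, Site D=48, Site K=163, Site M=143. Site M (143) − Site D (48) = 95.

95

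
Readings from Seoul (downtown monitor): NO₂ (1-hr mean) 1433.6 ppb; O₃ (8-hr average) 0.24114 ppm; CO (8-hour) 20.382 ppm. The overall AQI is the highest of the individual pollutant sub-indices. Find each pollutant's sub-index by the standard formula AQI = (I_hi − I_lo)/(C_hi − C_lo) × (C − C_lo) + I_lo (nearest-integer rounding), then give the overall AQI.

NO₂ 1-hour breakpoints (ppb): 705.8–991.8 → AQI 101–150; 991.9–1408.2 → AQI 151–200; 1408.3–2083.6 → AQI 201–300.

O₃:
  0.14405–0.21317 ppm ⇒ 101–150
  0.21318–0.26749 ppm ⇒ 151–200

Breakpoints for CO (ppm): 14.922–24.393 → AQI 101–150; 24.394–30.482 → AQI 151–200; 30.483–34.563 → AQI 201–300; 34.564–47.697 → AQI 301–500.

NO₂ 1433.6: bracket 1408.3–2083.6 → index 201–300; slope 99/675.3, offset 25.3.
AQI = 201 + 99/675.3·25.3 ≈ 204.71 ⇒ 205.
O₃: 0.24114 ∈ [0.21318, 0.26749] ↔ index [151, 200].
151 + (0.24114−0.21318)·(200−151)/(0.26749−0.21318) = 151 + 0.02796·49/0.05431 ≈ 176.23, so AQI = 176.
CO: row 14.922–24.393 (AQI 101–150). (150−101)·(20.382−14.922)/(24.393−14.922) + 101 = 49·5.460/9.471 + 101 ≈ 129.25 → 129.
Sub-indices: NO₂→205, O₃→176, CO→129. Overall AQI = max = 205; dominant pollutant is NO₂.

205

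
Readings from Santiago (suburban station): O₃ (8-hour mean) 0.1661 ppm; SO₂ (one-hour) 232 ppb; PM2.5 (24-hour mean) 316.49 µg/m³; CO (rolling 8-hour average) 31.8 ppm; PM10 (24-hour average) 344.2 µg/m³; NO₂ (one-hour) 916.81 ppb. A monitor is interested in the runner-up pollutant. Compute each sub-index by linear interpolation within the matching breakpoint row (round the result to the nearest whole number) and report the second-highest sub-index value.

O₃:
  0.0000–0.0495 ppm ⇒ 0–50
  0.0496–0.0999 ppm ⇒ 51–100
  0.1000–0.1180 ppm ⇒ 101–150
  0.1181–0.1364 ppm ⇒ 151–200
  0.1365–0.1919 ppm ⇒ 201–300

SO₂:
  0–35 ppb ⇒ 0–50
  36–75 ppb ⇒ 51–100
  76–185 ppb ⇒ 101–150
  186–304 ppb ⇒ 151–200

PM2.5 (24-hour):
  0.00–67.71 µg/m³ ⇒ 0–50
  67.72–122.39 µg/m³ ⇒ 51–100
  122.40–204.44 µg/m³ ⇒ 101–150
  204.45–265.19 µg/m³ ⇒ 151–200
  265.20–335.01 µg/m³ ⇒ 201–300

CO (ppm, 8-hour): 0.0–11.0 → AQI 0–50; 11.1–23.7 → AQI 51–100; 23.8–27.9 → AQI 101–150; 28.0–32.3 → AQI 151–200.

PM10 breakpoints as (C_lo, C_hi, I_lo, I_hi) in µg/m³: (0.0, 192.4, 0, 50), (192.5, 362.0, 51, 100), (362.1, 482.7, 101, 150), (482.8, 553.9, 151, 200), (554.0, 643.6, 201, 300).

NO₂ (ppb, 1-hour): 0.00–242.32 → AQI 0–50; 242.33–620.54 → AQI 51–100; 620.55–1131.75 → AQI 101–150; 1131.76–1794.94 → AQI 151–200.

O₃: 0.1661 lies in 0.1365–0.1919, so I_lo=201, I_hi=300, C_lo=0.1365, C_hi=0.1919.
(300−201)/(0.1919−0.1365) × (0.1661−0.1365) + 201 = 99/0.0554 × 0.0296 + 201 ≈ 253.90 → 254.
SO₂: 232 ∈ [186, 304] ↔ index [151, 200].
151 + (232−186)·(200−151)/(304−186) = 151 + 46·49/118 ≈ 170.10, so AQI = 170.
PM2.5 316.49: bracket 265.20–335.01 → index 201–300; slope 99/69.81, offset 51.29.
AQI = 201 + 99/69.81·51.29 ≈ 273.74 ⇒ 274.
CO: row 28.0–32.3 (AQI 151–200). (200−151)·(31.8−28.0)/(32.3−28.0) + 151 = 49·3.8/4.3 + 151 ≈ 194.30 → 194.
PM10: 344.2 ∈ [192.5, 362.0] ↔ index [51, 100].
51 + (344.2−192.5)·(100−51)/(362.0−192.5) = 51 + 151.7·49/169.5 ≈ 94.85, so AQI = 95.
NO₂: 916.81 ∈ [620.55, 1131.75] ↔ index [101, 150].
101 + (916.81−620.55)·(150−101)/(1131.75−620.55) = 101 + 296.26·49/511.20 ≈ 129.40, so AQI = 129.
Sub-indices: O₃→254, SO₂→170, PM2.5→274, CO→194, PM10→95, NO₂→129. Ranked high→low: 274, 254, 194, 170, 129, 95. Second-highest sub-index = 254.

254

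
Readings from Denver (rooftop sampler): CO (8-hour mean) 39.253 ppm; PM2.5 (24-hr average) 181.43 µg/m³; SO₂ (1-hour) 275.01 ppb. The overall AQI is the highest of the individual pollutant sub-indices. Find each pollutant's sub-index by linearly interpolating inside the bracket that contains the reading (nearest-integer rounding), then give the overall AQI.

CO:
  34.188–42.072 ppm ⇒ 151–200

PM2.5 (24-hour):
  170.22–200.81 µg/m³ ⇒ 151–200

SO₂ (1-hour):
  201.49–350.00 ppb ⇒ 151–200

182

CO: row 34.188–42.072 (AQI 151–200). (200−151)·(39.253−34.188)/(42.072−34.188) + 151 = 49·5.065/7.884 + 151 ≈ 182.48 → 182.
PM2.5: row 170.22–200.81 (AQI 151–200). (200−151)·(181.43−170.22)/(200.81−170.22) + 151 = 49·11.21/30.59 + 151 ≈ 168.96 → 169.
SO₂: 275.01 lies in 201.49–350.00, so I_lo=151, I_hi=200, C_lo=201.49, C_hi=350.00.
(200−151)/(350.00−201.49) × (275.01−201.49) + 151 = 49/148.51 × 73.52 + 151 ≈ 175.26 → 175.
Sub-indices: CO→182, PM2.5→169, SO₂→175. Overall AQI = max = 182; dominant pollutant is CO.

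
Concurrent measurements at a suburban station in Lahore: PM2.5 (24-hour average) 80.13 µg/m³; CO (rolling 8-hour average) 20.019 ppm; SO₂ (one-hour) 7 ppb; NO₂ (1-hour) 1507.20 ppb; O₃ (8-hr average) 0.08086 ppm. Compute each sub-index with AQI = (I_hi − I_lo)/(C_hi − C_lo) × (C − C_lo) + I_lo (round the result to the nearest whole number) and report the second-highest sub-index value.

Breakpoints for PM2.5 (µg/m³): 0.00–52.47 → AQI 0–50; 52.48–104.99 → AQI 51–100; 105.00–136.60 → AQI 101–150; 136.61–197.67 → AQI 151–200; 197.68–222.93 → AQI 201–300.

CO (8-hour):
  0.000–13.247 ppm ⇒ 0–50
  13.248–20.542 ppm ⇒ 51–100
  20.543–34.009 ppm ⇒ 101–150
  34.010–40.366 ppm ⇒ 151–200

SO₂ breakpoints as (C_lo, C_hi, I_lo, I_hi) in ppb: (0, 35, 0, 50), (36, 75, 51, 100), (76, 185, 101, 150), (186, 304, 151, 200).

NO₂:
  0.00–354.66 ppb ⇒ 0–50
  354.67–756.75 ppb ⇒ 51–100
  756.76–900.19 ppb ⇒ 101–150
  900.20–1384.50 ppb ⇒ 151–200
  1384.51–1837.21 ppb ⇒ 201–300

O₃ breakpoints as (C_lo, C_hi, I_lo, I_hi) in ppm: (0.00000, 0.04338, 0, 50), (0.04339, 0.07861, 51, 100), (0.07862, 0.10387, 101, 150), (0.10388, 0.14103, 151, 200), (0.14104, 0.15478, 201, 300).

PM2.5: 80.13 ∈ [52.48, 104.99] ↔ index [51, 100].
51 + (80.13−52.48)·(100−51)/(104.99−52.48) = 51 + 27.65·49/52.51 ≈ 76.80, so AQI = 77.
CO: 20.019 lies in 13.248–20.542, so I_lo=51, I_hi=100, C_lo=13.248, C_hi=20.542.
(100−51)/(20.542−13.248) × (20.019−13.248) + 51 = 49/7.294 × 6.771 + 51 ≈ 96.49 → 96.
SO₂: 7 ∈ [0, 35] ↔ index [0, 50].
0 + (7−0)·(50−0)/(35−0) = 0 + 7·50/35 ≈ 10.00, so AQI = 10.
NO₂: 1507.20 lies in 1384.51–1837.21, so I_lo=201, I_hi=300, C_lo=1384.51, C_hi=1837.21.
(300−201)/(1837.21−1384.51) × (1507.20−1384.51) + 201 = 99/452.70 × 122.69 + 201 ≈ 227.83 → 228.
O₃: 0.08086 ∈ [0.07862, 0.10387] ↔ index [101, 150].
101 + (0.08086−0.07862)·(150−101)/(0.10387−0.07862) = 101 + 0.00224·49/0.02525 ≈ 105.35, so AQI = 105.
Sub-indices: PM2.5→77, CO→96, SO₂→10, NO₂→228, O₃→105. Ranked high→low: 228, 105, 96, 77, 10. Second-highest sub-index = 105.

105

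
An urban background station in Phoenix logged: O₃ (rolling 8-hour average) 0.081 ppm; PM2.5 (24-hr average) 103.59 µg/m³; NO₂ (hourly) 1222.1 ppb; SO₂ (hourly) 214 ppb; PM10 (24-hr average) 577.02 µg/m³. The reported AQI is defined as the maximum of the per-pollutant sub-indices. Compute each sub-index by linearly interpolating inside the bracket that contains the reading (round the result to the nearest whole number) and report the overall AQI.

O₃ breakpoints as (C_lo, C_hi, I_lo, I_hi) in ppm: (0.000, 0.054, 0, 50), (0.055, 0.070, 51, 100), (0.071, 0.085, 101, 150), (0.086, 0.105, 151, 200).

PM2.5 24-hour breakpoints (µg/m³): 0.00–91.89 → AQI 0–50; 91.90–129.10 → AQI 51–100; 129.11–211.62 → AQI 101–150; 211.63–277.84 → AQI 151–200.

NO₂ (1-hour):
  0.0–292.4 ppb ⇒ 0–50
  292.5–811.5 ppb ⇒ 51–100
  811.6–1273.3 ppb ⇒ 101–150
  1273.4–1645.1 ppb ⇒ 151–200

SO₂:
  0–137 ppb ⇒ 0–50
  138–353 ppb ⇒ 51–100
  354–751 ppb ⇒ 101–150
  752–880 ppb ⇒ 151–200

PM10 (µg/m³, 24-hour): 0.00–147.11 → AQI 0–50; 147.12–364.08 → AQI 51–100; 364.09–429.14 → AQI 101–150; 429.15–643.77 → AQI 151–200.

185

O₃ 0.081: bracket 0.071–0.085 → index 101–150; slope 49/0.014, offset 0.010.
AQI = 101 + 49/0.014·0.010 ≈ 136.00 ⇒ 136.
PM2.5: 103.59 ∈ [91.90, 129.10] ↔ index [51, 100].
51 + (103.59−91.90)·(100−51)/(129.10−91.90) = 51 + 11.69·49/37.20 ≈ 66.40, so AQI = 66.
NO₂ 1222.1: bracket 811.6–1273.3 → index 101–150; slope 49/461.7, offset 410.5.
AQI = 101 + 49/461.7·410.5 ≈ 144.57 ⇒ 145.
SO₂: 214 lies in 138–353, so I_lo=51, I_hi=100, C_lo=138, C_hi=353.
(100−51)/(353−138) × (214−138) + 51 = 49/215 × 76 + 51 ≈ 68.32 → 68.
PM10: row 429.15–643.77 (AQI 151–200). (200−151)·(577.02−429.15)/(643.77−429.15) + 151 = 49·147.87/214.62 + 151 ≈ 184.76 → 185.
Sub-indices: O₃→136, PM2.5→66, NO₂→145, SO₂→68, PM10→185. Overall AQI = max = 185; dominant pollutant is PM10.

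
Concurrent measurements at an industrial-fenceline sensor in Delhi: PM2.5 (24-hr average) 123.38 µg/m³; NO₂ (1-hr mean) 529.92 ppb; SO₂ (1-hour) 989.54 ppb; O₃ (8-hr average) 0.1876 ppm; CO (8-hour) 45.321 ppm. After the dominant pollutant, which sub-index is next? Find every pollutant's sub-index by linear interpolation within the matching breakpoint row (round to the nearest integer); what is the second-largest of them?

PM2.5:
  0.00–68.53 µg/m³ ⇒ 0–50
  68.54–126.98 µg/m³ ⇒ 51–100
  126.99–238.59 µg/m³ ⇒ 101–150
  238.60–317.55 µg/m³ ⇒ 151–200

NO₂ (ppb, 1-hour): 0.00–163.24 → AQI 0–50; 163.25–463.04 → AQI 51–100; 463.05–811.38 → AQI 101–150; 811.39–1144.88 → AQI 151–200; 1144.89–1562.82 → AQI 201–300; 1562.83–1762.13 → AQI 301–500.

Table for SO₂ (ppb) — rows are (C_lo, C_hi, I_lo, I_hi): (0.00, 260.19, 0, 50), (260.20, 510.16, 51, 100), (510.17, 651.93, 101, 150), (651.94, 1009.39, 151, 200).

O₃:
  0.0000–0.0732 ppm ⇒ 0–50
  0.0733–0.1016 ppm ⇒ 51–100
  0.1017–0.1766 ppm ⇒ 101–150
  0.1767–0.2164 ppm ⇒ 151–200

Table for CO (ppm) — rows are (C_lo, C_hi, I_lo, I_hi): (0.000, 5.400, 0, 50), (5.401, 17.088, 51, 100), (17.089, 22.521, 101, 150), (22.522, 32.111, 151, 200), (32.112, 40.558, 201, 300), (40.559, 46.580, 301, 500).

PM2.5: 123.38 lies in 68.54–126.98, so I_lo=51, I_hi=100, C_lo=68.54, C_hi=126.98.
(100−51)/(126.98−68.54) × (123.38−68.54) + 51 = 49/58.44 × 54.84 + 51 ≈ 96.98 → 97.
NO₂: 529.92 lies in 463.05–811.38, so I_lo=101, I_hi=150, C_lo=463.05, C_hi=811.38.
(150−101)/(811.38−463.05) × (529.92−463.05) + 101 = 49/348.33 × 66.87 + 101 ≈ 110.41 → 110.
SO₂: 989.54 lies in 651.94–1009.39, so I_lo=151, I_hi=200, C_lo=651.94, C_hi=1009.39.
(200−151)/(1009.39−651.94) × (989.54−651.94) + 151 = 49/357.45 × 337.60 + 151 ≈ 197.28 → 197.
O₃: 0.1876 lies in 0.1767–0.2164, so I_lo=151, I_hi=200, C_lo=0.1767, C_hi=0.2164.
(200−151)/(0.2164−0.1767) × (0.1876−0.1767) + 151 = 49/0.0397 × 0.0109 + 151 ≈ 164.45 → 164.
CO 45.321: bracket 40.559–46.580 → index 301–500; slope 199/6.021, offset 4.762.
AQI = 301 + 199/6.021·4.762 ≈ 458.39 ⇒ 458.
Sub-indices: PM2.5→97, NO₂→110, SO₂→197, O₃→164, CO→458. Ranked high→low: 458, 197, 164, 110, 97. Second-highest sub-index = 197.

197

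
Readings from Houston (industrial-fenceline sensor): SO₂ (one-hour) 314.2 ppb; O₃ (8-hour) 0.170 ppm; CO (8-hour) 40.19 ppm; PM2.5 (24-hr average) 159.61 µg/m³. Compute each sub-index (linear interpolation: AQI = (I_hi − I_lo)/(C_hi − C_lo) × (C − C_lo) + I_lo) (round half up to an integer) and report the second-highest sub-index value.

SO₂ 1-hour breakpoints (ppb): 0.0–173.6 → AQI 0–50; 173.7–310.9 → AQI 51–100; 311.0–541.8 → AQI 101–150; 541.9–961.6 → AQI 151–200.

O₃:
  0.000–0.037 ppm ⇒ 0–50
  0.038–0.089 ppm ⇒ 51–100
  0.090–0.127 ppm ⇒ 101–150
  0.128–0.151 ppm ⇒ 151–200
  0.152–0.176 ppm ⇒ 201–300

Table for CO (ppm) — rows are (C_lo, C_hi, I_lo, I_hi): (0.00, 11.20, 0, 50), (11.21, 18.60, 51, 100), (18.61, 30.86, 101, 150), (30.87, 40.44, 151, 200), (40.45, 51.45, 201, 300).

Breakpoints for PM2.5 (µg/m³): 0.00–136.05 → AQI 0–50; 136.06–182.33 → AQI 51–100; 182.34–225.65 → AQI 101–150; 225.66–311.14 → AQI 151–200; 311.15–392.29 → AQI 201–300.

SO₂: 314.2 ∈ [311.0, 541.8] ↔ index [101, 150].
101 + (314.2−311.0)·(150−101)/(541.8−311.0) = 101 + 3.2·49/230.8 ≈ 101.68, so AQI = 102.
O₃ 0.170: bracket 0.152–0.176 → index 201–300; slope 99/0.024, offset 0.018.
AQI = 201 + 99/0.024·0.018 ≈ 275.25 ⇒ 275.
CO 40.19: bracket 30.87–40.44 → index 151–200; slope 49/9.57, offset 9.32.
AQI = 151 + 49/9.57·9.32 ≈ 198.72 ⇒ 199.
PM2.5: row 136.06–182.33 (AQI 51–100). (100−51)·(159.61−136.06)/(182.33−136.06) + 51 = 49·23.55/46.27 + 51 ≈ 75.94 → 76.
Sub-indices: SO₂→102, O₃→275, CO→199, PM2.5→76. Ranked high→low: 275, 199, 102, 76. Second-highest sub-index = 199.

199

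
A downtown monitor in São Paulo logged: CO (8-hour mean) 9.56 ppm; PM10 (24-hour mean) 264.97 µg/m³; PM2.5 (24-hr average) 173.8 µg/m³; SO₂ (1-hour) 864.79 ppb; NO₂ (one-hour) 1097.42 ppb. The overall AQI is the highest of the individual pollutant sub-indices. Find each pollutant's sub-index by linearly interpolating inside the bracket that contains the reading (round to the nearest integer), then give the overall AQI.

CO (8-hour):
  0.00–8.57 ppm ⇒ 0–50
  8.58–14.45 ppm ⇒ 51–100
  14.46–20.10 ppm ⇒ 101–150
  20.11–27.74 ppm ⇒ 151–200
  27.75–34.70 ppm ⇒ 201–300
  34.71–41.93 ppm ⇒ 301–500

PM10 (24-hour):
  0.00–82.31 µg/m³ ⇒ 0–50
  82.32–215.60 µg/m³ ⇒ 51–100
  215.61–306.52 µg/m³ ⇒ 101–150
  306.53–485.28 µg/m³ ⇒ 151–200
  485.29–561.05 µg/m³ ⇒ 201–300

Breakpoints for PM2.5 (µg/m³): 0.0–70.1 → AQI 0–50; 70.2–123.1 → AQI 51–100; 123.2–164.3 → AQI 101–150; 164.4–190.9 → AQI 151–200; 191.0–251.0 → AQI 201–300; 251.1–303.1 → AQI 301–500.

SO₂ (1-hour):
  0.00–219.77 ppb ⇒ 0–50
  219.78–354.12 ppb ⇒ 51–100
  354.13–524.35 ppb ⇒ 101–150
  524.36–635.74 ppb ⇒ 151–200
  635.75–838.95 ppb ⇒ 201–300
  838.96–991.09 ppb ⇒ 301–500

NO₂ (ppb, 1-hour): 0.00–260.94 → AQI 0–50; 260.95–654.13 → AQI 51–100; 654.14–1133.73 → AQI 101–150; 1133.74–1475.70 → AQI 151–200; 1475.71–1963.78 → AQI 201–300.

335

CO 9.56: bracket 8.58–14.45 → index 51–100; slope 49/5.87, offset 0.98.
AQI = 51 + 49/5.87·0.98 ≈ 59.18 ⇒ 59.
PM10: row 215.61–306.52 (AQI 101–150). (150−101)·(264.97−215.61)/(306.52−215.61) + 101 = 49·49.36/90.91 + 101 ≈ 127.60 → 128.
PM2.5: 173.8 lies in 164.4–190.9, so I_lo=151, I_hi=200, C_lo=164.4, C_hi=190.9.
(200−151)/(190.9−164.4) × (173.8−164.4) + 151 = 49/26.5 × 9.4 + 151 ≈ 168.38 → 168.
SO₂: 864.79 ∈ [838.96, 991.09] ↔ index [301, 500].
301 + (864.79−838.96)·(500−301)/(991.09−838.96) = 301 + 25.83·199/152.13 ≈ 334.79, so AQI = 335.
NO₂: row 654.14–1133.73 (AQI 101–150). (150−101)·(1097.42−654.14)/(1133.73−654.14) + 101 = 49·443.28/479.59 + 101 ≈ 146.29 → 146.
Sub-indices: CO→59, PM10→128, PM2.5→168, SO₂→335, NO₂→146. Overall AQI = max = 335; dominant pollutant is SO₂.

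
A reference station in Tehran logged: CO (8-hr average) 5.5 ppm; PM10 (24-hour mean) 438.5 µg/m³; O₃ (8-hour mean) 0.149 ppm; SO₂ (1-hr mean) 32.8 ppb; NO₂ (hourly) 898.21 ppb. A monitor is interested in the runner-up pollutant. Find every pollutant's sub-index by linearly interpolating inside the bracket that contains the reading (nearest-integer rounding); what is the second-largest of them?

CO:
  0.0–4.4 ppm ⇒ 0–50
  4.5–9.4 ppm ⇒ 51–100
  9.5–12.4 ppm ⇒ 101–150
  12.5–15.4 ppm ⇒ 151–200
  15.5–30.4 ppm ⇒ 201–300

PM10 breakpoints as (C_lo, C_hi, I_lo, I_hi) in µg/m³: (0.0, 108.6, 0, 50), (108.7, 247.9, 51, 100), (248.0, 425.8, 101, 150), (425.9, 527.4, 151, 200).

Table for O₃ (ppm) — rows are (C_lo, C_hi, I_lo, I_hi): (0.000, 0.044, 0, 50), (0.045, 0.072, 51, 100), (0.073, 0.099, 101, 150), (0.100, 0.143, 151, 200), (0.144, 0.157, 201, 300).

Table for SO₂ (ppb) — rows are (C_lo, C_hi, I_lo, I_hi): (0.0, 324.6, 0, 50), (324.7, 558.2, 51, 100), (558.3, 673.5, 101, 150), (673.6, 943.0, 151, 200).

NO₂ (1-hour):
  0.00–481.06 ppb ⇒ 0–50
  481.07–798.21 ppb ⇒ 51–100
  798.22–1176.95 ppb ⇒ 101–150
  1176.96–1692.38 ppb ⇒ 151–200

157

CO: 5.5 lies in 4.5–9.4, so I_lo=51, I_hi=100, C_lo=4.5, C_hi=9.4.
(100−51)/(9.4−4.5) × (5.5−4.5) + 51 = 49/4.9 × 1.0 + 51 ≈ 61.00 → 61.
PM10: 438.5 lies in 425.9–527.4, so I_lo=151, I_hi=200, C_lo=425.9, C_hi=527.4.
(200−151)/(527.4−425.9) × (438.5−425.9) + 151 = 49/101.5 × 12.6 + 151 ≈ 157.08 → 157.
O₃ 0.149: bracket 0.144–0.157 → index 201–300; slope 99/0.013, offset 0.005.
AQI = 201 + 99/0.013·0.005 ≈ 239.08 ⇒ 239.
SO₂: 32.8 ∈ [0.0, 324.6] ↔ index [0, 50].
0 + (32.8−0.0)·(50−0)/(324.6−0.0) = 0 + 32.8·50/324.6 ≈ 5.05, so AQI = 5.
NO₂: 898.21 lies in 798.22–1176.95, so I_lo=101, I_hi=150, C_lo=798.22, C_hi=1176.95.
(150−101)/(1176.95−798.22) × (898.21−798.22) + 101 = 49/378.73 × 99.99 + 101 ≈ 113.94 → 114.
Sub-indices: CO→61, PM10→157, O₃→239, SO₂→5, NO₂→114. Ranked high→low: 239, 157, 114, 61, 5. Second-highest sub-index = 157.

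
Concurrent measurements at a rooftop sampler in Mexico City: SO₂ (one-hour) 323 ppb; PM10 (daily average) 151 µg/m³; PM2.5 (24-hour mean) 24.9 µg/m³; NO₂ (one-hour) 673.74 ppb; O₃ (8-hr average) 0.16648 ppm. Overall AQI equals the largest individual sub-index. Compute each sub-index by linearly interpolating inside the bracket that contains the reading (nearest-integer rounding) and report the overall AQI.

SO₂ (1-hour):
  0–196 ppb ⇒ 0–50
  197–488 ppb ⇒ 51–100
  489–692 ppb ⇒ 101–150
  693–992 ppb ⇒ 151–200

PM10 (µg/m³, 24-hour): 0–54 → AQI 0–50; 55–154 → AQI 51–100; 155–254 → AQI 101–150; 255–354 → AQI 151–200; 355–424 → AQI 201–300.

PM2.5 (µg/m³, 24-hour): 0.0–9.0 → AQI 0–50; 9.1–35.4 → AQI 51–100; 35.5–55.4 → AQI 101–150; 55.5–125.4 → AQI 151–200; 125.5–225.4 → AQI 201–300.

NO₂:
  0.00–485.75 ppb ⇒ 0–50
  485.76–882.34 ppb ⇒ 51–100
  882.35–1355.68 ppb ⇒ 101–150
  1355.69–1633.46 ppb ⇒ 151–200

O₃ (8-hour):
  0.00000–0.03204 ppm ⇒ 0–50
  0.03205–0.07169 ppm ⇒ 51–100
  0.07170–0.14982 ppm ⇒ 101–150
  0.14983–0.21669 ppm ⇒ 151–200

163

SO₂: 323 ∈ [197, 488] ↔ index [51, 100].
51 + (323−197)·(100−51)/(488−197) = 51 + 126·49/291 ≈ 72.22, so AQI = 72.
PM10 151: bracket 55–154 → index 51–100; slope 49/99, offset 96.
AQI = 51 + 49/99·96 ≈ 98.52 ⇒ 99.
PM2.5: 24.9 ∈ [9.1, 35.4] ↔ index [51, 100].
51 + (24.9−9.1)·(100−51)/(35.4−9.1) = 51 + 15.8·49/26.3 ≈ 80.44, so AQI = 80.
NO₂: 673.74 lies in 485.76–882.34, so I_lo=51, I_hi=100, C_lo=485.76, C_hi=882.34.
(100−51)/(882.34−485.76) × (673.74−485.76) + 51 = 49/396.58 × 187.98 + 51 ≈ 74.23 → 74.
O₃: 0.16648 ∈ [0.14983, 0.21669] ↔ index [151, 200].
151 + (0.16648−0.14983)·(200−151)/(0.21669−0.14983) = 151 + 0.01665·49/0.06686 ≈ 163.20, so AQI = 163.
Sub-indices: SO₂→72, PM10→99, PM2.5→80, NO₂→74, O₃→163. Overall AQI = max = 163; dominant pollutant is O₃.
AQI 163: Unhealthy.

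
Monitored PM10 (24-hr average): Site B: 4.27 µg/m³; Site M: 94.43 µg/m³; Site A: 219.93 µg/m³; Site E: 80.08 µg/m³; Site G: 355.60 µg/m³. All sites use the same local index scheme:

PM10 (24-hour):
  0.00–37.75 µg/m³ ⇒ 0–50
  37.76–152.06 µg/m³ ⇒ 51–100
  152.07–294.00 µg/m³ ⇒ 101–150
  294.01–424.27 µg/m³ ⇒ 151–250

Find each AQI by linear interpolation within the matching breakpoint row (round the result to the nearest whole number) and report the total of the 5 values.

472

Site B: row 0.00–37.75 (AQI 0–50). (50−0)·(4.27−0.00)/(37.75−0.00) + 0 = 50·4.27/37.75 + 0 ≈ 5.66 → 6.
Site M: 94.43 lies in 37.76–152.06, so I_lo=51, I_hi=100, C_lo=37.76, C_hi=152.06.
(100−51)/(152.06−37.76) × (94.43−37.76) + 51 = 49/114.30 × 56.67 + 51 ≈ 75.29 → 75.
Site A: row 152.07–294.00 (AQI 101–150). (150−101)·(219.93−152.07)/(294.00−152.07) + 101 = 49·67.86/141.93 + 101 ≈ 124.43 → 124.
Site E: 80.08 lies in 37.76–152.06, so I_lo=51, I_hi=100, C_lo=37.76, C_hi=152.06.
(100−51)/(152.06−37.76) × (80.08−37.76) + 51 = 49/114.30 × 42.32 + 51 ≈ 69.14 → 69.
Site G: 355.60 ∈ [294.01, 424.27] ↔ index [151, 250].
151 + (355.60−294.01)·(250−151)/(424.27−294.01) = 151 + 61.59·99/130.26 ≈ 197.81, so AQI = 198.
AQIs: Site B=6, Site M=75, Site A=124, Site E=69, Site G=198. Sum = 6 + 75 + 124 + 69 + 198 = 472.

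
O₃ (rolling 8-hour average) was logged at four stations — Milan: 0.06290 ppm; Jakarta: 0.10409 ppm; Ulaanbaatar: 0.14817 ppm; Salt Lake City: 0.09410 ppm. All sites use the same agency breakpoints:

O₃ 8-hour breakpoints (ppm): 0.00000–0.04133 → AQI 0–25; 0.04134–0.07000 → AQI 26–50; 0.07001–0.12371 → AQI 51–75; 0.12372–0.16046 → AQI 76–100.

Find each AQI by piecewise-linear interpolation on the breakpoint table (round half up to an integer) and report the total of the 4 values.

264

Milan: 0.06290 lies in 0.04134–0.07000, so I_lo=26, I_hi=50, C_lo=0.04134, C_hi=0.07000.
(50−26)/(0.07000−0.04134) × (0.06290−0.04134) + 26 = 24/0.02866 × 0.02156 + 26 ≈ 44.05 → 44.
Jakarta 0.10409: bracket 0.07001–0.12371 → index 51–75; slope 24/0.05370, offset 0.03408.
AQI = 51 + 24/0.05370·0.03408 ≈ 66.23 ⇒ 66.
Ulaanbaatar: 0.14817 ∈ [0.12372, 0.16046] ↔ index [76, 100].
76 + (0.14817−0.12372)·(100−76)/(0.16046−0.12372) = 76 + 0.02445·24/0.03674 ≈ 91.97, so AQI = 92.
Salt Lake City: row 0.07001–0.12371 (AQI 51–75). (75−51)·(0.09410−0.07001)/(0.12371−0.07001) + 51 = 24·0.02409/0.05370 + 51 ≈ 61.77 → 62.
AQIs: Milan=44, Jakarta=66, Ulaanbaatar=92, Salt Lake City=62. Sum = 44 + 66 + 92 + 62 = 264.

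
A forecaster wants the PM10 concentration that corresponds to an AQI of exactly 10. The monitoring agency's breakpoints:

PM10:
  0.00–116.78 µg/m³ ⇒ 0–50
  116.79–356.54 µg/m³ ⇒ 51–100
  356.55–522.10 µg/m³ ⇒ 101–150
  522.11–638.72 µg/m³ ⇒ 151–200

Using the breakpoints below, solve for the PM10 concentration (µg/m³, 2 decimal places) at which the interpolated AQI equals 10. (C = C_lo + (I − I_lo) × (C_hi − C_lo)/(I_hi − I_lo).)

AQI 10 lies in the 0–50 band, which corresponds to 0.00–116.78 µg/m³.
C = 0.00 + (10−0)×(116.78−0.00)/(50−0) = 0.00 + 10×116.78/50 ≈ 23.3560 µg/m³ → 23.36 µg/m³ to 2 dp.

23.36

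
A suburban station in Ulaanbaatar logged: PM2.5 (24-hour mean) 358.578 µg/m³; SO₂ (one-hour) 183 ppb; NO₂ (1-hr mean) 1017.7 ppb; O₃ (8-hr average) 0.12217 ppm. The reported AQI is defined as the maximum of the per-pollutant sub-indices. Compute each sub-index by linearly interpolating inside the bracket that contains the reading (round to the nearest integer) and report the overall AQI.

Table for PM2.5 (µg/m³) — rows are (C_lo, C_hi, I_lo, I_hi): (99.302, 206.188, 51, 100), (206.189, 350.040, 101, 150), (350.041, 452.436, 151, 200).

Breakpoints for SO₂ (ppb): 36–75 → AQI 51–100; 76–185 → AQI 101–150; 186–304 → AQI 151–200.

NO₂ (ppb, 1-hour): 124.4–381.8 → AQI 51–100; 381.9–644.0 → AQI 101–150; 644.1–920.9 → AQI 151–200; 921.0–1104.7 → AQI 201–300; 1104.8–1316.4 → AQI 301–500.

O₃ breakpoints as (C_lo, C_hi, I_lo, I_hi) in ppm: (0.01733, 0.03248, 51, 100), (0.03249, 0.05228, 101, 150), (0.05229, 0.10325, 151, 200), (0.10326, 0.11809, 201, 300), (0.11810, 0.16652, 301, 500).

318

PM2.5: 358.578 lies in 350.041–452.436, so I_lo=151, I_hi=200, C_lo=350.041, C_hi=452.436.
(200−151)/(452.436−350.041) × (358.578−350.041) + 151 = 49/102.395 × 8.537 + 151 ≈ 155.09 → 155.
SO₂ 183: bracket 76–185 → index 101–150; slope 49/109, offset 107.
AQI = 101 + 49/109·107 ≈ 149.10 ⇒ 149.
NO₂: row 921.0–1104.7 (AQI 201–300). (300−201)·(1017.7−921.0)/(1104.7−921.0) + 201 = 99·96.7/183.7 + 201 ≈ 253.11 → 253.
O₃: row 0.11810–0.16652 (AQI 301–500). (500−301)·(0.12217−0.11810)/(0.16652−0.11810) + 301 = 199·0.00407/0.04842 + 301 ≈ 317.73 → 318.
Sub-indices: PM2.5→155, SO₂→149, NO₂→253, O₃→318. Overall AQI = max = 318; dominant pollutant is O₃.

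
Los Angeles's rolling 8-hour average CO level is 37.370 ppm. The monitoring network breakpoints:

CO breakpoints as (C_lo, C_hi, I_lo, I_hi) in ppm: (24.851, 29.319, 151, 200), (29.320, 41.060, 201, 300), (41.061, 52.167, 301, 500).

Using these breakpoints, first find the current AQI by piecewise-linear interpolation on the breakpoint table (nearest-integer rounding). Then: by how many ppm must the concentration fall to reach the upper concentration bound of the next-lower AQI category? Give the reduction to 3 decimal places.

8.051

CO: 37.370 lies in 29.320–41.060, so I_lo=201, I_hi=300, C_lo=29.320, C_hi=41.060.
(300−201)/(41.060−29.320) × (37.370−29.320) + 201 = 99/11.740 × 8.050 + 201 ≈ 268.88 → 269.
Current AQI 269 is in the Very Unhealthy range (201–300). The next-lower category tops out at AQI 200, whose upper concentration bound is 29.319 ppm.
Reduction needed = 37.370 − 29.319 = 8.051 ppm.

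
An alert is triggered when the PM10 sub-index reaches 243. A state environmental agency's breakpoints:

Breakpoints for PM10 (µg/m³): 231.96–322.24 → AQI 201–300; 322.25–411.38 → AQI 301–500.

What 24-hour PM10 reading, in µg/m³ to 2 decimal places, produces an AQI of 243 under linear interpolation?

AQI 243 lies in the 201–300 band, which corresponds to 231.96–322.24 µg/m³.
C = 231.96 + (243−201)×(322.24−231.96)/(300−201) = 231.96 + 42×90.28/99 ≈ 270.2606 µg/m³ → 270.26 µg/m³ to 2 dp.

270.26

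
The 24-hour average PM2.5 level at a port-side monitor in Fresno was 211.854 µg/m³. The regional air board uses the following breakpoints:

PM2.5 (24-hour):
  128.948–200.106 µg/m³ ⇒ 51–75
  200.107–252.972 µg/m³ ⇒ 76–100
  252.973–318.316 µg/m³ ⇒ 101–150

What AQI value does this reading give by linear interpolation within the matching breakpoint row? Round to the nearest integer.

PM2.5: row 200.107–252.972 (AQI 76–100). (100−76)·(211.854−200.107)/(252.972−200.107) + 76 = 24·11.747/52.865 + 76 ≈ 81.33 → 81.

81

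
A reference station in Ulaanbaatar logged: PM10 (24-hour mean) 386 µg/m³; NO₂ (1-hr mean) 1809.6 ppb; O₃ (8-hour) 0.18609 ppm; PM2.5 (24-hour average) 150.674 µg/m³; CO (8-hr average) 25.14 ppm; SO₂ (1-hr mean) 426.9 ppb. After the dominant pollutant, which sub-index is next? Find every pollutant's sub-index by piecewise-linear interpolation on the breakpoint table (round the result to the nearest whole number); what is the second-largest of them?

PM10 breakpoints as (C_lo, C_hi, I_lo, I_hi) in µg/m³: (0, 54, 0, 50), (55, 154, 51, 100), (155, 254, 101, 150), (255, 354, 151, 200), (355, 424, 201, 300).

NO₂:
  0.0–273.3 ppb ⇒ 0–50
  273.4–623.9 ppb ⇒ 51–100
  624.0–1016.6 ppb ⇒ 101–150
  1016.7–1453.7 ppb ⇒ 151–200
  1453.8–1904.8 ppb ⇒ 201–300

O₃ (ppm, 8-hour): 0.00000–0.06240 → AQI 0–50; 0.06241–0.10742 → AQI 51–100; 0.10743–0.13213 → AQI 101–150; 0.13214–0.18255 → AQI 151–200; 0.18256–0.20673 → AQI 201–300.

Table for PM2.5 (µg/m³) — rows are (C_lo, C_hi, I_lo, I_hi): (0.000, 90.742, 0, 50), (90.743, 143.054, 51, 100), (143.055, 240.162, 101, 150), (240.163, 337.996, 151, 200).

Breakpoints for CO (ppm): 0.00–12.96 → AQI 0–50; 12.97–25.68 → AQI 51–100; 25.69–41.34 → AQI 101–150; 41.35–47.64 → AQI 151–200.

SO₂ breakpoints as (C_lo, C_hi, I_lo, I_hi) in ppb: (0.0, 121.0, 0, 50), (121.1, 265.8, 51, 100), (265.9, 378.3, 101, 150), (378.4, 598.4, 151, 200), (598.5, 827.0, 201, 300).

245

PM10 386: bracket 355–424 → index 201–300; slope 99/69, offset 31.
AQI = 201 + 99/69·31 ≈ 245.48 ⇒ 245.
NO₂: 1809.6 ∈ [1453.8, 1904.8] ↔ index [201, 300].
201 + (1809.6−1453.8)·(300−201)/(1904.8−1453.8) = 201 + 355.8·99/451.0 ≈ 279.10, so AQI = 279.
O₃: 0.18609 ∈ [0.18256, 0.20673] ↔ index [201, 300].
201 + (0.18609−0.18256)·(300−201)/(0.20673−0.18256) = 201 + 0.00353·99/0.02417 ≈ 215.46, so AQI = 215.
PM2.5: row 143.055–240.162 (AQI 101–150). (150−101)·(150.674−143.055)/(240.162−143.055) + 101 = 49·7.619/97.107 + 101 ≈ 104.84 → 105.
CO: 25.14 lies in 12.97–25.68, so I_lo=51, I_hi=100, C_lo=12.97, C_hi=25.68.
(100−51)/(25.68−12.97) × (25.14−12.97) + 51 = 49/12.71 × 12.17 + 51 ≈ 97.92 → 98.
SO₂: 426.9 lies in 378.4–598.4, so I_lo=151, I_hi=200, C_lo=378.4, C_hi=598.4.
(200−151)/(598.4−378.4) × (426.9−378.4) + 151 = 49/220.0 × 48.5 + 151 ≈ 161.80 → 162.
Sub-indices: PM10→245, NO₂→279, O₃→215, PM2.5→105, CO→98, SO₂→162. Ranked high→low: 279, 245, 215, 162, 105, 98. Second-highest sub-index = 245.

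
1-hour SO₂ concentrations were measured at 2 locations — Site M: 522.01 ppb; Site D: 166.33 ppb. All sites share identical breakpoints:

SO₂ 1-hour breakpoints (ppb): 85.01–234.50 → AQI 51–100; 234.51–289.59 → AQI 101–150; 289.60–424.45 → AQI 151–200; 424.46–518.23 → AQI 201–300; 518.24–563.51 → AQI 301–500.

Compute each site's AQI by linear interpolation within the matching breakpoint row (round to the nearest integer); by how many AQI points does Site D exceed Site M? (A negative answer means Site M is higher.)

-240

Site M: row 518.24–563.51 (AQI 301–500). (500−301)·(522.01−518.24)/(563.51−518.24) + 301 = 199·3.77/45.27 + 301 ≈ 317.57 → 318.
Site D: row 85.01–234.50 (AQI 51–100). (100−51)·(166.33−85.01)/(234.50−85.01) + 51 = 49·81.32/149.49 + 51 ≈ 77.66 → 78.
AQIs: Site M=318, Site D=78. Site D (78) − Site M (318) = -240.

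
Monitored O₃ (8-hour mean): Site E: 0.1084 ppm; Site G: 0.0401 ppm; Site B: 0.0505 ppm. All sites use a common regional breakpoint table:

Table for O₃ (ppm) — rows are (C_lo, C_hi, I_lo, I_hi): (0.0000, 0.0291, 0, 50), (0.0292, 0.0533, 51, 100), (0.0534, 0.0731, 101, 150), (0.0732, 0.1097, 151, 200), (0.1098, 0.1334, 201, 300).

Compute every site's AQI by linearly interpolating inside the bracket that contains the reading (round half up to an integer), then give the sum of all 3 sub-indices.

365

Site E 0.1084: bracket 0.0732–0.1097 → index 151–200; slope 49/0.0365, offset 0.0352.
AQI = 151 + 49/0.0365·0.0352 ≈ 198.25 ⇒ 198.
Site G: 0.0401 ∈ [0.0292, 0.0533] ↔ index [51, 100].
51 + (0.0401−0.0292)·(100−51)/(0.0533−0.0292) = 51 + 0.0109·49/0.0241 ≈ 73.16, so AQI = 73.
Site B: 0.0505 ∈ [0.0292, 0.0533] ↔ index [51, 100].
51 + (0.0505−0.0292)·(100−51)/(0.0533−0.0292) = 51 + 0.0213·49/0.0241 ≈ 94.31, so AQI = 94.
AQIs: Site E=198, Site G=73, Site B=94. Sum = 198 + 73 + 94 = 365.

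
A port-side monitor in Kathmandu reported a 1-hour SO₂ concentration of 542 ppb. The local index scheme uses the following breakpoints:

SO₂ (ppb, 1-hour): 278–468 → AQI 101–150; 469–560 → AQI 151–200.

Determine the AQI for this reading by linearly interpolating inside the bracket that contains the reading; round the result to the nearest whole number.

SO₂: 542 ∈ [469, 560] ↔ index [151, 200].
151 + (542−469)·(200−151)/(560−469) = 151 + 73·49/91 ≈ 190.31, so AQI = 190.
AQI 190 falls in the Unhealthy category.

190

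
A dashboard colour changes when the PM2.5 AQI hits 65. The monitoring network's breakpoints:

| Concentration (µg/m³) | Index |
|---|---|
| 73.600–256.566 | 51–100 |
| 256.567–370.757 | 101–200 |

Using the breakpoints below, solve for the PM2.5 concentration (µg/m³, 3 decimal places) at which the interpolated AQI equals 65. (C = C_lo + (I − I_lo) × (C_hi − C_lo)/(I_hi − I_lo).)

AQI 65 lies in the 51–100 band, which corresponds to 73.600–256.566 µg/m³.
C = 73.600 + (65−51)×(256.566−73.600)/(100−51) = 73.600 + 14×182.966/49 ≈ 125.87600 µg/m³ → 125.876 µg/m³ to 3 dp.

125.876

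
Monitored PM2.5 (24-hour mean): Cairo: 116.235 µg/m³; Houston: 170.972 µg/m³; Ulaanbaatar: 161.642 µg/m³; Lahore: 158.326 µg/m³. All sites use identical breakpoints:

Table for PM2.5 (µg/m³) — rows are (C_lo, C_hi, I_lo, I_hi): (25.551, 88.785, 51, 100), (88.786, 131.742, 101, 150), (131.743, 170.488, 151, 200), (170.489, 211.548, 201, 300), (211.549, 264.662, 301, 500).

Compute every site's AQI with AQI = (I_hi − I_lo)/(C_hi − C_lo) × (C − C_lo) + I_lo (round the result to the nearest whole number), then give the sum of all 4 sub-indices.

708

Cairo: 116.235 lies in 88.786–131.742, so I_lo=101, I_hi=150, C_lo=88.786, C_hi=131.742.
(150−101)/(131.742−88.786) × (116.235−88.786) + 101 = 49/42.956 × 27.449 + 101 ≈ 132.31 → 132.
Houston: 170.972 lies in 170.489–211.548, so I_lo=201, I_hi=300, C_lo=170.489, C_hi=211.548.
(300−201)/(211.548−170.489) × (170.972−170.489) + 201 = 99/41.059 × 0.483 + 201 ≈ 202.16 → 202.
Ulaanbaatar: 161.642 lies in 131.743–170.488, so I_lo=151, I_hi=200, C_lo=131.743, C_hi=170.488.
(200−151)/(170.488−131.743) × (161.642−131.743) + 151 = 49/38.745 × 29.899 + 151 ≈ 188.81 → 189.
Lahore 158.326: bracket 131.743–170.488 → index 151–200; slope 49/38.745, offset 26.583.
AQI = 151 + 49/38.745·26.583 ≈ 184.62 ⇒ 185.
AQIs: Cairo=132, Houston=202, Ulaanbaatar=189, Lahore=185. Sum = 132 + 202 + 189 + 185 = 708.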